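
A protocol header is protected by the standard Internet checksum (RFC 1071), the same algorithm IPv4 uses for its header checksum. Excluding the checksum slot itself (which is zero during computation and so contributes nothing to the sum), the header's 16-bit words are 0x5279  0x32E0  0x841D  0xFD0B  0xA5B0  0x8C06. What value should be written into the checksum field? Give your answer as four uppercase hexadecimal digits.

One's-complement addition (fold any carry out of bit 15 back into bit 0):
  0x5279 + 0x32E0 = 0x08559
  0x8559 + 0x841D = 0x10976 → wrap carry → 0x0977
  0x0977 + 0xFD0B = 0x10682 → wrap carry → 0x0683
  0x0683 + 0xA5B0 = 0x0AC33
  0xAC33 + 0x8C06 = 0x13839 → wrap carry → 0x383A
One's-complement sum = 0x383A.
Checksum = ~0x383A & 0xFFFF = 0xC7C5.

C7C5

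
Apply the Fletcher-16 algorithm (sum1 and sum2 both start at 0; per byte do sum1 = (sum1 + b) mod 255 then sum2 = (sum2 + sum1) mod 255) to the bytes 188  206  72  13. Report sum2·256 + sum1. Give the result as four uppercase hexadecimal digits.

FCE0

Running sums (mod 255):
  after byte 0 (188): sum1=188, sum2=188
  after byte 1 (206): sum1=139, sum2=72
  after byte 2 (72): sum1=211, sum2=28
  after byte 3 (13): sum1=224, sum2=252
Checksum = sum2·256 + sum1 = 252·256 + 224 = 64736 = 0xFCE0.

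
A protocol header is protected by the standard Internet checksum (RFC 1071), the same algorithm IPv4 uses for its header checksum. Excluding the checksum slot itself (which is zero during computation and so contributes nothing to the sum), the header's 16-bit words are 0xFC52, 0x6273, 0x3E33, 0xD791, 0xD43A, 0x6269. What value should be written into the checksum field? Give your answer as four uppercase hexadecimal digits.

One's-complement addition (fold any carry out of bit 15 back into bit 0):
  0xFC52 + 0x6273 = 0x15EC5 → wrap carry → 0x5EC6
  0x5EC6 + 0x3E33 = 0x09CF9
  0x9CF9 + 0xD791 = 0x1748A → wrap carry → 0x748B
  0x748B + 0xD43A = 0x148C5 → wrap carry → 0x48C6
  0x48C6 + 0x6269 = 0x0AB2F
One's-complement sum = 0xAB2F.
Checksum = ~0xAB2F & 0xFFFF = 0x54D0.

54D0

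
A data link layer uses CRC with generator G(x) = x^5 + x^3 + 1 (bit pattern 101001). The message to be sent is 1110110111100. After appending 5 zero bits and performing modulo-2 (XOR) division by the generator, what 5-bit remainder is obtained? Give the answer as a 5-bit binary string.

Append 5 zeros: 111011011110000000. Divide by 101001 (XOR where the leading bit is 1):
  pos 0: 111011 XOR 101001 = 010010
  pos 1: 100100 XOR 101001 = 001101
  pos 3: 110111 XOR 101001 = 011110
  pos 4: 111101 XOR 101001 = 010100
  pos 5: 101001 XOR 101001 = 000000
Remainder (last 5 bits) = 00000. This is the CRC / FCS.

00000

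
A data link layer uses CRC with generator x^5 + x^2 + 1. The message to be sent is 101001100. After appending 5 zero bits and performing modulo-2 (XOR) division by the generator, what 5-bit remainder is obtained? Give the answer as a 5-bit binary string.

Append 5 zeros: 10100110000000. Divide by 100101 (XOR where the leading bit is 1):
  pos 0: 101001 XOR 100101 = 001100
  pos 2: 110010 XOR 100101 = 010111
  pos 3: 101110 XOR 100101 = 001011
  pos 5: 101100 XOR 100101 = 001001
  pos 7: 100100 XOR 100101 = 000001
Remainder (last 5 bits) = 00010. This is the CRC / FCS.

00010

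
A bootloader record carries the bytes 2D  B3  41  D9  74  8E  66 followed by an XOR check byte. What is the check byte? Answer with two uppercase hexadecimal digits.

XOR the bytes together:
  start with 0x2D
  0x2D ⊕ 0xB3 = 0x9E
  0x9E ⊕ 0x41 = 0xDF
  0xDF ⊕ 0xD9 = 0x06
  0x06 ⊕ 0x74 = 0x72
  0x72 ⊕ 0x8E = 0xFC
  0xFC ⊕ 0x66 = 0x9A

9A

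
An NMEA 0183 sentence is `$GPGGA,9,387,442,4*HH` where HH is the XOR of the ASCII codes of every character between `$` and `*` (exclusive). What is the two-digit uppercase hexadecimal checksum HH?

XOR the ASCII codes of the payload characters:
  'G' = 0x47 → acc = 0x47
  'P' = 0x50 → acc = 0x17
  'G' = 0x47 → acc = 0x50
  'G' = 0x47 → acc = 0x17
  'A' = 0x41 → acc = 0x56
  ',' = 0x2C → acc = 0x7A
  '9' = 0x39 → acc = 0x43
  ',' = 0x2C → acc = 0x6F
  '3' = 0x33 → acc = 0x5C
  '8' = 0x38 → acc = 0x64
  '7' = 0x37 → acc = 0x53
  ',' = 0x2C → acc = 0x7F
  '4' = 0x34 → acc = 0x4B
  '4' = 0x34 → acc = 0x7F
  '2' = 0x32 → acc = 0x4D
  ',' = 0x2C → acc = 0x61
  '4' = 0x34 → acc = 0x55
Checksum = 0x55.

55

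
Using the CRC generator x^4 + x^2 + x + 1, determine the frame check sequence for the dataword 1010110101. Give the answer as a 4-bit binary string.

Append 4 zeros: 10101101010000. Divide by 10111 (XOR where the leading bit is 1):
  pos 0: 10101 XOR 10111 = 00010
  pos 3: 10101 XOR 10111 = 00010
  pos 6: 10010 XOR 10111 = 00101
  pos 8: 10100 XOR 10111 = 00011
Remainder (last 4 bits) = 0110. This is the CRC / FCS.

0110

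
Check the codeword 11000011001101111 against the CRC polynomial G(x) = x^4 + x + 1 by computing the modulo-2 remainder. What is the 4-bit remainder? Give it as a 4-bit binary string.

Modulo-2 division of 11000011001101111 by 10011:
  pos 0: 11000 XOR 10011 = 01011
  pos 1: 10110 XOR 10011 = 00101
  pos 3: 10111 XOR 10011 = 00100
  pos 5: 10000 XOR 10011 = 00011
  pos 8: 11110 XOR 10011 = 01101
  pos 9: 11011 XOR 10011 = 01000
  pos 10: 10001 XOR 10011 = 00010
Remainder = 1011 (nonzero — an error is detected).

1011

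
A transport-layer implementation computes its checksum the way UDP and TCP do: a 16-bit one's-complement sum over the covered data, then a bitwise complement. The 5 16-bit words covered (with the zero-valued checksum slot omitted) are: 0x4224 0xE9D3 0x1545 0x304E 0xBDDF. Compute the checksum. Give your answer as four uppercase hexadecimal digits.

D094

One's-complement addition (fold any carry out of bit 15 back into bit 0):
  0x4224 + 0xE9D3 = 0x12BF7 → wrap carry → 0x2BF8
  0x2BF8 + 0x1545 = 0x0413D
  0x413D + 0x304E = 0x0718B
  0x718B + 0xBDDF = 0x12F6A → wrap carry → 0x2F6B
One's-complement sum = 0x2F6B.
Checksum = ~0x2F6B & 0xFFFF = 0xD094.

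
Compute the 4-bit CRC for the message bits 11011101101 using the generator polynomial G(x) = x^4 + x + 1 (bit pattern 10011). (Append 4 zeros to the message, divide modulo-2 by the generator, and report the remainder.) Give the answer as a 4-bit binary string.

Append 4 zeros: 110111011010000. Divide by 10011 (XOR where the leading bit is 1):
  pos 0: 11011 XOR 10011 = 01000
  pos 1: 10001 XOR 10011 = 00010
  pos 4: 10011 XOR 10011 = 00000
  pos 10: 10000 XOR 10011 = 00011
Remainder (last 4 bits) = 0011. This is the CRC / FCS.

0011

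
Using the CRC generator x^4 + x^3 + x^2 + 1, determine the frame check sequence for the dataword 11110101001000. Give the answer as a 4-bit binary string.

Append 4 zeros: 111101010010000000. Divide by 11101 (XOR where the leading bit is 1):
  pos 0: 11110 XOR 11101 = 00011
  pos 3: 11101 XOR 11101 = 00000
  pos 10: 10000 XOR 11101 = 01101
  pos 11: 11010 XOR 11101 = 00111
  pos 13: 11100 XOR 11101 = 00001
Remainder (last 4 bits) = 0001. This is the CRC / FCS.

0001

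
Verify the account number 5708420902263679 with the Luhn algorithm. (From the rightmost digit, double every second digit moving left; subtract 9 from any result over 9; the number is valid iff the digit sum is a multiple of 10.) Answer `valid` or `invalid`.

From the right, keep odd positions and double even positions (subtract 9 from any doubled value over 9):
  doubled (positions 2,4,...): 5 6 4 0 0 8 0 1 → sum 24
  kept (positions 1,3,...): 9 6 6 2 9 2 8 7 → sum 49
Total = 73.
73 mod 10 = 3, so the number is invalid.

invalid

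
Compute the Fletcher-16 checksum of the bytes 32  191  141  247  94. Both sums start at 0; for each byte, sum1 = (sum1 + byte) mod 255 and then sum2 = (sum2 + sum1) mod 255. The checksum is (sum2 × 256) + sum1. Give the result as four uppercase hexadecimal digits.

96C3

Running sums (mod 255):
  after byte 0 (32): sum1=32, sum2=32
  after byte 1 (191): sum1=223, sum2=0
  after byte 2 (141): sum1=109, sum2=109
  after byte 3 (247): sum1=101, sum2=210
  after byte 4 (94): sum1=195, sum2=150
Checksum = sum2·256 + sum1 = 150·256 + 195 = 38595 = 0x96C3.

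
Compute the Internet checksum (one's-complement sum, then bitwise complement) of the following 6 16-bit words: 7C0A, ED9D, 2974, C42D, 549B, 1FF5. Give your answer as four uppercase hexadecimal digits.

One's-complement addition (fold any carry out of bit 15 back into bit 0):
  0x7C0A + 0xED9D = 0x169A7 → wrap carry → 0x69A8
  0x69A8 + 0x2974 = 0x0931C
  0x931C + 0xC42D = 0x15749 → wrap carry → 0x574A
  0x574A + 0x549B = 0x0ABE5
  0xABE5 + 0x1FF5 = 0x0CBDA
One's-complement sum = 0xCBDA.
Checksum = ~0xCBDA & 0xFFFF = 0x3425.

3425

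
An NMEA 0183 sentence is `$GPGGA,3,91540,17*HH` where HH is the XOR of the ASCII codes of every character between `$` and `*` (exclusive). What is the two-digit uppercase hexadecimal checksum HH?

XOR the ASCII codes of the payload characters:
  'G' = 0x47 → acc = 0x47
  'P' = 0x50 → acc = 0x17
  'G' = 0x47 → acc = 0x50
  'G' = 0x47 → acc = 0x17
  'A' = 0x41 → acc = 0x56
  ',' = 0x2C → acc = 0x7A
  '3' = 0x33 → acc = 0x49
  ',' = 0x2C → acc = 0x65
  '9' = 0x39 → acc = 0x5C
  '1' = 0x31 → acc = 0x6D
  '5' = 0x35 → acc = 0x58
  '4' = 0x34 → acc = 0x6C
  '0' = 0x30 → acc = 0x5C
  ',' = 0x2C → acc = 0x70
  '1' = 0x31 → acc = 0x41
  '7' = 0x37 → acc = 0x76
Checksum = 0x76.

76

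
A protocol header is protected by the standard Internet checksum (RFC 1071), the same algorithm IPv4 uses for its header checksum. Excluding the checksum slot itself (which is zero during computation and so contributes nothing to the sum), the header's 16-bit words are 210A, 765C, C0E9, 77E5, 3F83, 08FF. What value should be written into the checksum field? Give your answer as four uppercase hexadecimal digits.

E747

One's-complement addition (fold any carry out of bit 15 back into bit 0):
  0x210A + 0x765C = 0x09766
  0x9766 + 0xC0E9 = 0x1584F → wrap carry → 0x5850
  0x5850 + 0x77E5 = 0x0D035
  0xD035 + 0x3F83 = 0x10FB8 → wrap carry → 0x0FB9
  0x0FB9 + 0x08FF = 0x018B8
One's-complement sum = 0x18B8.
Checksum = ~0x18B8 & 0xFFFF = 0xE747.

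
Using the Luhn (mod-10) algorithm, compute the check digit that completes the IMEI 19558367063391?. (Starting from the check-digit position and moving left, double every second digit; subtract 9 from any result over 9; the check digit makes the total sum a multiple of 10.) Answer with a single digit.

Partial digits right→left: 1 9 3 3 6 0 7 6 3 8 5 5 9 1
Double every second digit counting from the check-digit position (so the 1st, 3rd, 5th, ... of the partial from the right).
  doubled (with −9 where >9): 2 6 3 5 6 1 9 → sum 32
  kept as-is: 9 3 0 6 8 5 1 → sum 32
Total = 32 + 32 = 64.
Check digit = (10 − (64 mod 10)) mod 10 = 6.

6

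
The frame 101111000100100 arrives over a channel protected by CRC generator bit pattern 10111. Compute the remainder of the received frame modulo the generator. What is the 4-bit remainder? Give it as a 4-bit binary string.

1110

Modulo-2 division of 101111000100100 by 10111:
  pos 0: 10111 XOR 10111 = 00000
  pos 5: 10001 XOR 10111 = 00110
  pos 7: 11000 XOR 10111 = 01111
  pos 8: 11111 XOR 10111 = 01000
  pos 9: 10000 XOR 10111 = 00111
Remainder = 1110 (nonzero — an error is detected).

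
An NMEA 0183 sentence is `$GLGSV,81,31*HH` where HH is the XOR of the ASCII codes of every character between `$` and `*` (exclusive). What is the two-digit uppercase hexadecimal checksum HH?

XOR the ASCII codes of the payload characters:
  'G' = 0x47 → acc = 0x47
  'L' = 0x4C → acc = 0x0B
  'G' = 0x47 → acc = 0x4C
  'S' = 0x53 → acc = 0x1F
  'V' = 0x56 → acc = 0x49
  ',' = 0x2C → acc = 0x65
  '8' = 0x38 → acc = 0x5D
  '1' = 0x31 → acc = 0x6C
  ',' = 0x2C → acc = 0x40
  '3' = 0x33 → acc = 0x73
  '1' = 0x31 → acc = 0x42
Checksum = 0x42.

42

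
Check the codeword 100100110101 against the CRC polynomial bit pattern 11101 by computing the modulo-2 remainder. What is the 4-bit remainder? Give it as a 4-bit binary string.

0000

Modulo-2 division of 100100110101 by 11101:
  pos 0: 10010 XOR 11101 = 01111
  pos 1: 11110 XOR 11101 = 00011
  pos 4: 11110 XOR 11101 = 00011
  pos 7: 11101 XOR 11101 = 00000
Remainder = 0000 (zero — the frame passes the CRC check).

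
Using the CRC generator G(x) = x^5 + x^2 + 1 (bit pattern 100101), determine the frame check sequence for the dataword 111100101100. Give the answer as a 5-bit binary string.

Append 5 zeros: 11110010110000000. Divide by 100101 (XOR where the leading bit is 1):
  pos 0: 111100 XOR 100101 = 011001
  pos 1: 110011 XOR 100101 = 010110
  pos 2: 101100 XOR 100101 = 001001
  pos 4: 100111 XOR 100101 = 000010
  pos 8: 100000 XOR 100101 = 000101
  pos 11: 101000 XOR 100101 = 001101
Remainder (last 5 bits) = 01101. This is the CRC / FCS.

01101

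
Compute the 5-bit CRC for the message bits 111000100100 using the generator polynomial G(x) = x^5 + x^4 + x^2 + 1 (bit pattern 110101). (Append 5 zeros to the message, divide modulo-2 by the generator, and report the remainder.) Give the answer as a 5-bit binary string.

10101

Append 5 zeros: 11100010010000000. Divide by 110101 (XOR where the leading bit is 1):
  pos 0: 111000 XOR 110101 = 001101
  pos 2: 110110 XOR 110101 = 000011
  pos 6: 110100 XOR 110101 = 000001
  pos 11: 100000 XOR 110101 = 010101
Remainder (last 5 bits) = 10101. This is the CRC / FCS.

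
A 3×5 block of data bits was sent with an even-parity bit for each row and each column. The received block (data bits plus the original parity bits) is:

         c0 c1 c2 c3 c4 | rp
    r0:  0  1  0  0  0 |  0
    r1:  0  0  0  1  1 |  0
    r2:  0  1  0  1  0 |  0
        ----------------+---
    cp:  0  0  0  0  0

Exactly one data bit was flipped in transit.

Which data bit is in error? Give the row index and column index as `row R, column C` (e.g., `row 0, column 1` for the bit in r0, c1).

row 0, column 4

Recompute each row's even parity and compare to rp:
  r0: data parity 1, sent rp 0 → mismatch
  r1: data parity 0, sent rp 0 → ok
  r2: data parity 0, sent rp 0 → ok
Recompute each column's even parity and compare to cp:
  c0: data parity 0, sent cp 0 → ok
  c1: data parity 0, sent cp 0 → ok
  c2: data parity 0, sent cp 0 → ok
  c3: data parity 0, sent cp 0 → ok
  c4: data parity 1, sent cp 0 → mismatch
Exactly one row (r0) and one column (c4) fail → the flipped bit is at their intersection.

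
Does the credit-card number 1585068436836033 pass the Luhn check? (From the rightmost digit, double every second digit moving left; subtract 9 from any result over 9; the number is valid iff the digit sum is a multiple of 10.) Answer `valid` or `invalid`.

valid

From the right, keep odd positions and double even positions (subtract 9 from any doubled value over 9):
  doubled (positions 2,4,...): 6 3 7 6 7 0 7 2 → sum 38
  kept (positions 1,3,...): 3 0 3 6 4 6 5 5 → sum 32
Total = 70.
70 mod 10 = 0, so the number is valid.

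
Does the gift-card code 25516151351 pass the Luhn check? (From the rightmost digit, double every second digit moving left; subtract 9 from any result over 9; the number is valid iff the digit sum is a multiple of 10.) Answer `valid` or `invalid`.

From the right, keep odd positions and double even positions (subtract 9 from any doubled value over 9):
  doubled (positions 2,4,...): 1 2 2 2 1 → sum 8
  kept (positions 1,3,...): 1 3 5 6 5 2 → sum 22
Total = 30.
30 mod 10 = 0, so the number is valid.

valid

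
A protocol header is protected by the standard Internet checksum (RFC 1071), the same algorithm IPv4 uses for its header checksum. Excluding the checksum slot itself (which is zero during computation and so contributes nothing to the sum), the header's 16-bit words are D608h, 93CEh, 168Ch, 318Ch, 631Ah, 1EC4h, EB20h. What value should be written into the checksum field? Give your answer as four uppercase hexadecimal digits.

E110

One's-complement addition (fold any carry out of bit 15 back into bit 0):
  0xD608 + 0x93CE = 0x169D6 → wrap carry → 0x69D7
  0x69D7 + 0x168C = 0x08063
  0x8063 + 0x318C = 0x0B1EF
  0xB1EF + 0x631A = 0x11509 → wrap carry → 0x150A
  0x150A + 0x1EC4 = 0x033CE
  0x33CE + 0xEB20 = 0x11EEE → wrap carry → 0x1EEF
One's-complement sum = 0x1EEF.
Checksum = ~0x1EEF & 0xFFFF = 0xE110.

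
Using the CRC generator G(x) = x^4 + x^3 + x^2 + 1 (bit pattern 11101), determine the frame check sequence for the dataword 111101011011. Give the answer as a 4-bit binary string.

1011

Append 4 zeros: 1111010110110000. Divide by 11101 (XOR where the leading bit is 1):
  pos 0: 11110 XOR 11101 = 00011
  pos 3: 11101 XOR 11101 = 00000
  pos 8: 10110 XOR 11101 = 01011
  pos 9: 10110 XOR 11101 = 01011
  pos 10: 10110 XOR 11101 = 01011
  pos 11: 10110 XOR 11101 = 01011
Remainder (last 4 bits) = 1011. This is the CRC / FCS.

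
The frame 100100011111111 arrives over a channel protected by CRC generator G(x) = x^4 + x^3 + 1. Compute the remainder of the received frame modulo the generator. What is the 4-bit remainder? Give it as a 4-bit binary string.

Modulo-2 division of 100100011111111 by 11001:
  pos 0: 10010 XOR 11001 = 01011
  pos 1: 10110 XOR 11001 = 01111
  pos 2: 11110 XOR 11001 = 00111
  pos 4: 11111 XOR 11001 = 00110
  pos 6: 11011 XOR 11001 = 00010
  pos 9: 10111 XOR 11001 = 01110
  pos 10: 11101 XOR 11001 = 00100
Remainder = 0100 (nonzero — an error is detected).

0100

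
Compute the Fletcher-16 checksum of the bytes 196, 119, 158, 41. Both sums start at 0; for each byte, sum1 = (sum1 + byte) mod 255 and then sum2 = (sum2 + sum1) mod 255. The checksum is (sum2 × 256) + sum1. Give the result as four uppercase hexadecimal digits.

Running sums (mod 255):
  after byte 0 (196): sum1=196, sum2=196
  after byte 1 (119): sum1=60, sum2=1
  after byte 2 (158): sum1=218, sum2=219
  after byte 3 (41): sum1=4, sum2=223
Checksum = sum2·256 + sum1 = 223·256 + 4 = 57092 = 0xDF04.

DF04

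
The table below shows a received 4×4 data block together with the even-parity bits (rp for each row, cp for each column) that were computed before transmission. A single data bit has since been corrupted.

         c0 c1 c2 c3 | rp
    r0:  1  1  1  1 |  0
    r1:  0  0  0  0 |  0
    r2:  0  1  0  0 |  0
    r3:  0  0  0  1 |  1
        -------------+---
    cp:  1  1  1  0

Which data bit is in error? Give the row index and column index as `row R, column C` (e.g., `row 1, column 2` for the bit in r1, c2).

Recompute each row's even parity and compare to rp:
  r0: data parity 0, sent rp 0 → ok
  r1: data parity 0, sent rp 0 → ok
  r2: data parity 1, sent rp 0 → mismatch
  r3: data parity 1, sent rp 1 → ok
Recompute each column's even parity and compare to cp:
  c0: data parity 1, sent cp 1 → ok
  c1: data parity 0, sent cp 1 → mismatch
  c2: data parity 1, sent cp 1 → ok
  c3: data parity 0, sent cp 0 → ok
Exactly one row (r2) and one column (c1) fail → the flipped bit is at their intersection.

row 2, column 1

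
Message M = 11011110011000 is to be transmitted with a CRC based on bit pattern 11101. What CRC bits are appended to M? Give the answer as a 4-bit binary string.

1010

Append 4 zeros: 110111100110000000. Divide by 11101 (XOR where the leading bit is 1):
  pos 0: 11011 XOR 11101 = 00110
  pos 2: 11011 XOR 11101 = 00110
  pos 4: 11000 XOR 11101 = 00101
  pos 6: 10111 XOR 11101 = 01010
  pos 7: 10100 XOR 11101 = 01001
  pos 8: 10010 XOR 11101 = 01111
  pos 9: 11110 XOR 11101 = 00011
  pos 12: 11000 XOR 11101 = 00101
Remainder (last 4 bits) = 1010. This is the CRC / FCS.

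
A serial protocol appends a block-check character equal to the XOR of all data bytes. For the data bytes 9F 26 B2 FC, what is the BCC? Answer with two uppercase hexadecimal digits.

XOR the bytes together:
  start with 0x9F
  0x9F ⊕ 0x26 = 0xB9
  0xB9 ⊕ 0xB2 = 0x0B
  0x0B ⊕ 0xFC = 0xF7

F7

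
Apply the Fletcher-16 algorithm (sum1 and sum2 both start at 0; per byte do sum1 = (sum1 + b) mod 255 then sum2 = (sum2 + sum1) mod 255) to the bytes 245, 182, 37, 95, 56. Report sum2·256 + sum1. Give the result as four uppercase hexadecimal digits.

Running sums (mod 255):
  after byte 0 (245): sum1=245, sum2=245
  after byte 1 (182): sum1=172, sum2=162
  after byte 2 (37): sum1=209, sum2=116
  after byte 3 (95): sum1=49, sum2=165
  after byte 4 (56): sum1=105, sum2=15
Checksum = sum2·256 + sum1 = 15·256 + 105 = 3945 = 0x0F69.

0F69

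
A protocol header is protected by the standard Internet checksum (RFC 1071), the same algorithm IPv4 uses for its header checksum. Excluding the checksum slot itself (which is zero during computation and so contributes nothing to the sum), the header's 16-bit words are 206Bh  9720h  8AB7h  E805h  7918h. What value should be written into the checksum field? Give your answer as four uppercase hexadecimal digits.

5C9E

One's-complement addition (fold any carry out of bit 15 back into bit 0):
  0x206B + 0x9720 = 0x0B78B
  0xB78B + 0x8AB7 = 0x14242 → wrap carry → 0x4243
  0x4243 + 0xE805 = 0x12A48 → wrap carry → 0x2A49
  0x2A49 + 0x7918 = 0x0A361
One's-complement sum = 0xA361.
Checksum = ~0xA361 & 0xFFFF = 0x5C9E.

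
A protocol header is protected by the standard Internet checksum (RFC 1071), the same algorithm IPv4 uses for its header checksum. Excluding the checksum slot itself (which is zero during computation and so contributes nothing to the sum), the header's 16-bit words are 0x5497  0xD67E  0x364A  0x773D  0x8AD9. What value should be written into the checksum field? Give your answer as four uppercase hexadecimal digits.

One's-complement addition (fold any carry out of bit 15 back into bit 0):
  0x5497 + 0xD67E = 0x12B15 → wrap carry → 0x2B16
  0x2B16 + 0x364A = 0x06160
  0x6160 + 0x773D = 0x0D89D
  0xD89D + 0x8AD9 = 0x16376 → wrap carry → 0x6377
One's-complement sum = 0x6377.
Checksum = ~0x6377 & 0xFFFF = 0x9C88.

9C88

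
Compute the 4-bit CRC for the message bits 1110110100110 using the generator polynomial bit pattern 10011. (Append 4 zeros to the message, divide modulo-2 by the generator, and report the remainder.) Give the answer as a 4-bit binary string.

Append 4 zeros: 11101101001100000. Divide by 10011 (XOR where the leading bit is 1):
  pos 0: 11101 XOR 10011 = 01110
  pos 1: 11101 XOR 10011 = 01110
  pos 2: 11100 XOR 10011 = 01111
  pos 3: 11111 XOR 10011 = 01100
  pos 4: 11000 XOR 10011 = 01011
  pos 5: 10110 XOR 10011 = 00101
  pos 7: 10111 XOR 10011 = 00100
  pos 9: 10000 XOR 10011 = 00011
  pos 12: 11000 XOR 10011 = 01011
Remainder (last 4 bits) = 1011. This is the CRC / FCS.

1011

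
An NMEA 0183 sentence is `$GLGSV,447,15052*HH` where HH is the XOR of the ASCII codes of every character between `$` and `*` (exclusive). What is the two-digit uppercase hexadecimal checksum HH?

4D

XOR the ASCII codes of the payload characters:
  'G' = 0x47 → acc = 0x47
  'L' = 0x4C → acc = 0x0B
  'G' = 0x47 → acc = 0x4C
  'S' = 0x53 → acc = 0x1F
  'V' = 0x56 → acc = 0x49
  ',' = 0x2C → acc = 0x65
  '4' = 0x34 → acc = 0x51
  '4' = 0x34 → acc = 0x65
  '7' = 0x37 → acc = 0x52
  ',' = 0x2C → acc = 0x7E
  '1' = 0x31 → acc = 0x4F
  '5' = 0x35 → acc = 0x7A
  '0' = 0x30 → acc = 0x4A
  '5' = 0x35 → acc = 0x7F
  '2' = 0x32 → acc = 0x4D
Checksum = 0x4D.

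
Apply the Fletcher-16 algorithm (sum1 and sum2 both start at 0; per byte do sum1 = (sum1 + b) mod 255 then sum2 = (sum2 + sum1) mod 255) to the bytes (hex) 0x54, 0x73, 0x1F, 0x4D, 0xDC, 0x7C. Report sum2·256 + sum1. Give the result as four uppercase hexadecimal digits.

D58D

Running sums (mod 255):
  after byte 0 (0x54): sum1=84, sum2=84
  after byte 1 (0x73): sum1=199, sum2=28
  after byte 2 (0x1F): sum1=230, sum2=3
  after byte 3 (0x4D): sum1=52, sum2=55
  after byte 4 (0xDC): sum1=17, sum2=72
  after byte 5 (0x7C): sum1=141, sum2=213
Checksum = sum2·256 + sum1 = 213·256 + 141 = 54669 = 0xD58D.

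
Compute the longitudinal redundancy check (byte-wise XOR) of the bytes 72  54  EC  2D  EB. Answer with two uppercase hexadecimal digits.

XOR the bytes together:
  start with 0x72
  0x72 ⊕ 0x54 = 0x26
  0x26 ⊕ 0xEC = 0xCA
  0xCA ⊕ 0x2D = 0xE7
  0xE7 ⊕ 0xEB = 0x0C

0C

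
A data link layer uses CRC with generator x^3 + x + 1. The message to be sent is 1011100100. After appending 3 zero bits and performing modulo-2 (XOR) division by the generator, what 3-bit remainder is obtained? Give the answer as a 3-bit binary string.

Append 3 zeros: 1011100100000. Divide by 1011 (XOR where the leading bit is 1):
  pos 0: 1011 XOR 1011 = 0000
  pos 4: 1001 XOR 1011 = 0010
  pos 6: 1000 XOR 1011 = 0011
  pos 8: 1100 XOR 1011 = 0111
  pos 9: 1110 XOR 1011 = 0101
Remainder (last 3 bits) = 101. This is the CRC / FCS.

101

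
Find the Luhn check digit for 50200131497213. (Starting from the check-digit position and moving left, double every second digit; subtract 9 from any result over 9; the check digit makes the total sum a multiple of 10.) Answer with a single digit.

Partial digits right→left: 3 1 2 7 9 4 1 3 1 0 0 2 0 5
Double every second digit counting from the check-digit position (so the 1st, 3rd, 5th, ... of the partial from the right).
  doubled (with −9 where >9): 6 4 9 2 2 0 0 → sum 23
  kept as-is: 1 7 4 3 0 2 5 → sum 22
Total = 23 + 22 = 45.
Check digit = (10 − (45 mod 10)) mod 10 = 5.

5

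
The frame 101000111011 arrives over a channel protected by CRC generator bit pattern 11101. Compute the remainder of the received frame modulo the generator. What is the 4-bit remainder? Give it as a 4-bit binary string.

Modulo-2 division of 101000111011 by 11101:
  pos 0: 10100 XOR 11101 = 01001
  pos 1: 10010 XOR 11101 = 01111
  pos 2: 11111 XOR 11101 = 00010
  pos 5: 10110 XOR 11101 = 01011
  pos 6: 10111 XOR 11101 = 01010
  pos 7: 10101 XOR 11101 = 01000
Remainder = 1000 (nonzero — an error is detected).

1000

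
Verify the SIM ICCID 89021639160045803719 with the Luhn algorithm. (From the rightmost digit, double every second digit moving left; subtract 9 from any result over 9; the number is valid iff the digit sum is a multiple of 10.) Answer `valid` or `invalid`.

invalid

From the right, keep odd positions and double even positions (subtract 9 from any doubled value over 9):
  doubled (positions 2,4,...): 2 6 7 8 0 2 6 2 0 7 → sum 40
  kept (positions 1,3,...): 9 7 0 5 0 6 9 6 2 9 → sum 53
Total = 93.
93 mod 10 = 3, so the number is invalid.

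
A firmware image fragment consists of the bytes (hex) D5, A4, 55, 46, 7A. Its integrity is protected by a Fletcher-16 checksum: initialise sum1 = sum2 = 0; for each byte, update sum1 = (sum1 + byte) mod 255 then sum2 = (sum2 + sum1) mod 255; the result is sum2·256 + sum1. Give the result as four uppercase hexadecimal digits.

Running sums (mod 255):
  after byte 0 (D5): sum1=213, sum2=213
  after byte 1 (A4): sum1=122, sum2=80
  after byte 2 (55): sum1=207, sum2=32
  after byte 3 (46): sum1=22, sum2=54
  after byte 4 (7A): sum1=144, sum2=198
Checksum = sum2·256 + sum1 = 198·256 + 144 = 50832 = 0xC690.

C690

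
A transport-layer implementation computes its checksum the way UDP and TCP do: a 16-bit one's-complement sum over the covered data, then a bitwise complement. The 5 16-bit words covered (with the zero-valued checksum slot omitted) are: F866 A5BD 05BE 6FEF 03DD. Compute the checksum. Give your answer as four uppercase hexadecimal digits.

One's-complement addition (fold any carry out of bit 15 back into bit 0):
  0xF866 + 0xA5BD = 0x19E23 → wrap carry → 0x9E24
  0x9E24 + 0x05BE = 0x0A3E2
  0xA3E2 + 0x6FEF = 0x113D1 → wrap carry → 0x13D2
  0x13D2 + 0x03DD = 0x017AF
One's-complement sum = 0x17AF.
Checksum = ~0x17AF & 0xFFFF = 0xE850.

E850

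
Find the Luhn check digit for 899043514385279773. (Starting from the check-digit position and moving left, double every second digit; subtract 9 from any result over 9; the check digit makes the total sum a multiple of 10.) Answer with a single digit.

Partial digits right→left: 3 7 7 9 7 2 5 8 3 4 1 5 3 4 0 9 9 8
Double every second digit counting from the check-digit position (so the 1st, 3rd, 5th, ... of the partial from the right).
  doubled (with −9 where >9): 6 5 5 1 6 2 6 0 9 → sum 40
  kept as-is: 7 9 2 8 4 5 4 9 8 → sum 56
Total = 40 + 56 = 96.
Check digit = (10 − (96 mod 10)) mod 10 = 4.

4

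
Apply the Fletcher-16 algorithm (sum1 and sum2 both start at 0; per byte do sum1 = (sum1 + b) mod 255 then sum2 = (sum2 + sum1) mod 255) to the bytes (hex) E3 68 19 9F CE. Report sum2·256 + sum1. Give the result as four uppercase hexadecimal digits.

6ED3

Running sums (mod 255):
  after byte 0 (E3): sum1=227, sum2=227
  after byte 1 (68): sum1=76, sum2=48
  after byte 2 (19): sum1=101, sum2=149
  after byte 3 (9F): sum1=5, sum2=154
  after byte 4 (CE): sum1=211, sum2=110
Checksum = sum2·256 + sum1 = 110·256 + 211 = 28371 = 0x6ED3.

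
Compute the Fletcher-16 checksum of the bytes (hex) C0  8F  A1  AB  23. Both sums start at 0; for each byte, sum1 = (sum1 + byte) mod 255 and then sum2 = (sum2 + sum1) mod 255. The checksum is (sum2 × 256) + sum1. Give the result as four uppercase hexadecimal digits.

61C0

Running sums (mod 255):
  after byte 0 (C0): sum1=192, sum2=192
  after byte 1 (8F): sum1=80, sum2=17
  after byte 2 (A1): sum1=241, sum2=3
  after byte 3 (AB): sum1=157, sum2=160
  after byte 4 (23): sum1=192, sum2=97
Checksum = sum2·256 + sum1 = 97·256 + 192 = 25024 = 0x61C0.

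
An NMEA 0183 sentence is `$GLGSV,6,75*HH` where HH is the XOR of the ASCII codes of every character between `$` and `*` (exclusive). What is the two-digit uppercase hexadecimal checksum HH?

XOR the ASCII codes of the payload characters:
  'G' = 0x47 → acc = 0x47
  'L' = 0x4C → acc = 0x0B
  'G' = 0x47 → acc = 0x4C
  'S' = 0x53 → acc = 0x1F
  'V' = 0x56 → acc = 0x49
  ',' = 0x2C → acc = 0x65
  '6' = 0x36 → acc = 0x53
  ',' = 0x2C → acc = 0x7F
  '7' = 0x37 → acc = 0x48
  '5' = 0x35 → acc = 0x7D
Checksum = 0x7D.

7D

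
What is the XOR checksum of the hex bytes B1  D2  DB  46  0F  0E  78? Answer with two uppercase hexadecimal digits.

87

XOR the bytes together:
  start with 0xB1
  0xB1 ⊕ 0xD2 = 0x63
  0x63 ⊕ 0xDB = 0xB8
  0xB8 ⊕ 0x46 = 0xFE
  0xFE ⊕ 0x0F = 0xF1
  0xF1 ⊕ 0x0E = 0xFF
  0xFF ⊕ 0x78 = 0x87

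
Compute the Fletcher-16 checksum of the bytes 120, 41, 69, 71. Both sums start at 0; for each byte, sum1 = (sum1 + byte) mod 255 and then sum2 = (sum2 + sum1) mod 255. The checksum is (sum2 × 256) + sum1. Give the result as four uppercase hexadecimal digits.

2F2E

Running sums (mod 255):
  after byte 0 (120): sum1=120, sum2=120
  after byte 1 (41): sum1=161, sum2=26
  after byte 2 (69): sum1=230, sum2=1
  after byte 3 (71): sum1=46, sum2=47
Checksum = sum2·256 + sum1 = 47·256 + 46 = 12078 = 0x2F2E.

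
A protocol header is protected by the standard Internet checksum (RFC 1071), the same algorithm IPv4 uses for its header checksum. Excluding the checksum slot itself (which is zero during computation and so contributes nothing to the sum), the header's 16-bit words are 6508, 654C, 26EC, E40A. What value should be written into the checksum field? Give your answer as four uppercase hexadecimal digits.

2AB4

One's-complement addition (fold any carry out of bit 15 back into bit 0):
  0x6508 + 0x654C = 0x0CA54
  0xCA54 + 0x26EC = 0x0F140
  0xF140 + 0xE40A = 0x1D54A → wrap carry → 0xD54B
One's-complement sum = 0xD54B.
Checksum = ~0xD54B & 0xFFFF = 0x2AB4.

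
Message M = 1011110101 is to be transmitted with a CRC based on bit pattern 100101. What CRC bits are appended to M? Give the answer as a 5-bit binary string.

01110

Append 5 zeros: 101111010100000. Divide by 100101 (XOR where the leading bit is 1):
  pos 0: 101111 XOR 100101 = 001010
  pos 2: 101001 XOR 100101 = 001100
  pos 4: 110001 XOR 100101 = 010100
  pos 5: 101000 XOR 100101 = 001101
  pos 7: 110100 XOR 100101 = 010001
  pos 8: 100010 XOR 100101 = 000111
Remainder (last 5 bits) = 01110. This is the CRC / FCS.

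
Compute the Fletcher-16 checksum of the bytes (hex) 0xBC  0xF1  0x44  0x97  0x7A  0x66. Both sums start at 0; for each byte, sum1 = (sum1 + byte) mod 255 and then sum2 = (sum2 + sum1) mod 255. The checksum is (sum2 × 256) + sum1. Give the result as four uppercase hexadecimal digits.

596B

Running sums (mod 255):
  after byte 0 (0xBC): sum1=188, sum2=188
  after byte 1 (0xF1): sum1=174, sum2=107
  after byte 2 (0x44): sum1=242, sum2=94
  after byte 3 (0x97): sum1=138, sum2=232
  after byte 4 (0x7A): sum1=5, sum2=237
  after byte 5 (0x66): sum1=107, sum2=89
Checksum = sum2·256 + sum1 = 89·256 + 107 = 22891 = 0x596B.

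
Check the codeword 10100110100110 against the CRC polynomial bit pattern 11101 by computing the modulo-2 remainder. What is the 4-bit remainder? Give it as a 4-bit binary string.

Modulo-2 division of 10100110100110 by 11101:
  pos 0: 10100 XOR 11101 = 01001
  pos 1: 10011 XOR 11101 = 01110
  pos 2: 11101 XOR 11101 = 00000
  pos 8: 10011 XOR 11101 = 01110
  pos 9: 11100 XOR 11101 = 00001
Remainder = 0001 (nonzero — an error is detected).

0001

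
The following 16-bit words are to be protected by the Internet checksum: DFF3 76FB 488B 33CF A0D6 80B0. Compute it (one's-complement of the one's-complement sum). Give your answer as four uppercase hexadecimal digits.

One's-complement addition (fold any carry out of bit 15 back into bit 0):
  0xDFF3 + 0x76FB = 0x156EE → wrap carry → 0x56EF
  0x56EF + 0x488B = 0x09F7A
  0x9F7A + 0x33CF = 0x0D349
  0xD349 + 0xA0D6 = 0x1741F → wrap carry → 0x7420
  0x7420 + 0x80B0 = 0x0F4D0
One's-complement sum = 0xF4D0.
Checksum = ~0xF4D0 & 0xFFFF = 0x0B2F.

0B2F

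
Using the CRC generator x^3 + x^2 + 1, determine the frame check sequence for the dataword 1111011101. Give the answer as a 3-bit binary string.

Append 3 zeros: 1111011101000. Divide by 1101 (XOR where the leading bit is 1):
  pos 0: 1111 XOR 1101 = 0010
  pos 2: 1001 XOR 1101 = 0100
  pos 3: 1001 XOR 1101 = 0100
  pos 4: 1001 XOR 1101 = 0100
  pos 5: 1000 XOR 1101 = 0101
  pos 6: 1011 XOR 1101 = 0110
  pos 7: 1100 XOR 1101 = 0001
Remainder (last 3 bits) = 100. This is the CRC / FCS.

100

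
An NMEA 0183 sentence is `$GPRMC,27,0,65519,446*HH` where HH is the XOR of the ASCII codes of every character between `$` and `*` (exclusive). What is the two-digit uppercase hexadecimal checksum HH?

XOR the ASCII codes of the payload characters:
  'G' = 0x47 → acc = 0x47
  'P' = 0x50 → acc = 0x17
  'R' = 0x52 → acc = 0x45
  'M' = 0x4D → acc = 0x08
  'C' = 0x43 → acc = 0x4B
  ',' = 0x2C → acc = 0x67
  '2' = 0x32 → acc = 0x55
  '7' = 0x37 → acc = 0x62
  ',' = 0x2C → acc = 0x4E
  '0' = 0x30 → acc = 0x7E
  ',' = 0x2C → acc = 0x52
  '6' = 0x36 → acc = 0x64
  '5' = 0x35 → acc = 0x51
  '5' = 0x35 → acc = 0x64
  '1' = 0x31 → acc = 0x55
  '9' = 0x39 → acc = 0x6C
  ',' = 0x2C → acc = 0x40
  '4' = 0x34 → acc = 0x74
  '4' = 0x34 → acc = 0x40
  '6' = 0x36 → acc = 0x76
Checksum = 0x76.

76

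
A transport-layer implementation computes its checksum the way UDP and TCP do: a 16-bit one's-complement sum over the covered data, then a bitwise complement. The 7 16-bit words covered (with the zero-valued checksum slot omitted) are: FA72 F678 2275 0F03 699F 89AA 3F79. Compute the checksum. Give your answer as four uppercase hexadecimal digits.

One's-complement addition (fold any carry out of bit 15 back into bit 0):
  0xFA72 + 0xF678 = 0x1F0EA → wrap carry → 0xF0EB
  0xF0EB + 0x2275 = 0x11360 → wrap carry → 0x1361
  0x1361 + 0x0F03 = 0x02264
  0x2264 + 0x699F = 0x08C03
  0x8C03 + 0x89AA = 0x115AD → wrap carry → 0x15AE
  0x15AE + 0x3F79 = 0x05527
One's-complement sum = 0x5527.
Checksum = ~0x5527 & 0xFFFF = 0xAAD8.

AAD8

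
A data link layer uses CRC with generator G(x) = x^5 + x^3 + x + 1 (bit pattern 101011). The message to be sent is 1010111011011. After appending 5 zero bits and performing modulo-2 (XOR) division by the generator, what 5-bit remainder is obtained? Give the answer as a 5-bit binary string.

00010

Append 5 zeros: 101011101101100000. Divide by 101011 (XOR where the leading bit is 1):
  pos 0: 101011 XOR 101011 = 000000
  pos 6: 101101 XOR 101011 = 000110
  pos 9: 110100 XOR 101011 = 011111
  pos 10: 111110 XOR 101011 = 010101
  pos 11: 101010 XOR 101011 = 000001
Remainder (last 5 bits) = 00010. This is the CRC / FCS.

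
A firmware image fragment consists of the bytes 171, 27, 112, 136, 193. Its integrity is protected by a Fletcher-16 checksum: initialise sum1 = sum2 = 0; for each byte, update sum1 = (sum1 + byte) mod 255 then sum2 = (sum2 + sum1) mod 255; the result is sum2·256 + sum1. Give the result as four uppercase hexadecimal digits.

EA81

Running sums (mod 255):
  after byte 0 (171): sum1=171, sum2=171
  after byte 1 (27): sum1=198, sum2=114
  after byte 2 (112): sum1=55, sum2=169
  after byte 3 (136): sum1=191, sum2=105
  after byte 4 (193): sum1=129, sum2=234
Checksum = sum2·256 + sum1 = 234·256 + 129 = 60033 = 0xEA81.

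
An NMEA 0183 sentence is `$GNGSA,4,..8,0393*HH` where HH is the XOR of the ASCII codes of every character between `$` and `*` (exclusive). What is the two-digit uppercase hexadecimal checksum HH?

XOR the ASCII codes of the payload characters:
  'G' = 0x47 → acc = 0x47
  'N' = 0x4E → acc = 0x09
  'G' = 0x47 → acc = 0x4E
  'S' = 0x53 → acc = 0x1D
  'A' = 0x41 → acc = 0x5C
  ',' = 0x2C → acc = 0x70
  '4' = 0x34 → acc = 0x44
  ',' = 0x2C → acc = 0x68
  '.' = 0x2E → acc = 0x46
  '.' = 0x2E → acc = 0x68
  '8' = 0x38 → acc = 0x50
  ',' = 0x2C → acc = 0x7C
  '0' = 0x30 → acc = 0x4C
  '3' = 0x33 → acc = 0x7F
  '9' = 0x39 → acc = 0x46
  '3' = 0x33 → acc = 0x75
Checksum = 0x75.

75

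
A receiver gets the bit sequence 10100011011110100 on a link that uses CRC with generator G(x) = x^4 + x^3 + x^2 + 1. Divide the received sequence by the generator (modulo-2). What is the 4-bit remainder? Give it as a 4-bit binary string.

Modulo-2 division of 10100011011110100 by 11101:
  pos 0: 10100 XOR 11101 = 01001
  pos 1: 10010 XOR 11101 = 01111
  pos 2: 11111 XOR 11101 = 00010
  pos 5: 10101 XOR 11101 = 01000
  pos 6: 10001 XOR 11101 = 01100
  pos 7: 11001 XOR 11101 = 00100
  pos 9: 10010 XOR 11101 = 01111
  pos 10: 11111 XOR 11101 = 00010
Remainder = 1000 (nonzero — an error is detected).

1000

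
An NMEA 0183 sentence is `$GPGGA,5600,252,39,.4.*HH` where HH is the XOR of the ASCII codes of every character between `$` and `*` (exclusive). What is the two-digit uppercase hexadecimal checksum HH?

5E

XOR the ASCII codes of the payload characters:
  'G' = 0x47 → acc = 0x47
  'P' = 0x50 → acc = 0x17
  'G' = 0x47 → acc = 0x50
  'G' = 0x47 → acc = 0x17
  'A' = 0x41 → acc = 0x56
  ',' = 0x2C → acc = 0x7A
  '5' = 0x35 → acc = 0x4F
  '6' = 0x36 → acc = 0x79
  '0' = 0x30 → acc = 0x49
  '0' = 0x30 → acc = 0x79
  ',' = 0x2C → acc = 0x55
  '2' = 0x32 → acc = 0x67
  '5' = 0x35 → acc = 0x52
  '2' = 0x32 → acc = 0x60
  ',' = 0x2C → acc = 0x4C
  '3' = 0x33 → acc = 0x7F
  '9' = 0x39 → acc = 0x46
  ',' = 0x2C → acc = 0x6A
  '.' = 0x2E → acc = 0x44
  '4' = 0x34 → acc = 0x70
  '.' = 0x2E → acc = 0x5E
Checksum = 0x5E.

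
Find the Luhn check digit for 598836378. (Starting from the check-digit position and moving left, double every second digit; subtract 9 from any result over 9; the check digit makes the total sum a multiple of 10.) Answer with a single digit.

Partial digits right→left: 8 7 3 6 3 8 8 9 5
Double every second digit counting from the check-digit position (so the 1st, 3rd, 5th, ... of the partial from the right).
  doubled (with −9 where >9): 7 6 6 7 1 → sum 27
  kept as-is: 7 6 8 9 → sum 30
Total = 27 + 30 = 57.
Check digit = (10 − (57 mod 10)) mod 10 = 3.

3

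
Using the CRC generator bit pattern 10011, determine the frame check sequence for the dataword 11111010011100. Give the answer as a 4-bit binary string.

Append 4 zeros: 111110100111000000. Divide by 10011 (XOR where the leading bit is 1):
  pos 0: 11111 XOR 10011 = 01100
  pos 1: 11000 XOR 10011 = 01011
  pos 2: 10111 XOR 10011 = 00100
  pos 4: 10000 XOR 10011 = 00011
  pos 7: 11111 XOR 10011 = 01100
  pos 8: 11000 XOR 10011 = 01011
  pos 9: 10110 XOR 10011 = 00101
  pos 11: 10100 XOR 10011 = 00111
  pos 13: 11100 XOR 10011 = 01111
Remainder (last 4 bits) = 1111. This is the CRC / FCS.

1111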